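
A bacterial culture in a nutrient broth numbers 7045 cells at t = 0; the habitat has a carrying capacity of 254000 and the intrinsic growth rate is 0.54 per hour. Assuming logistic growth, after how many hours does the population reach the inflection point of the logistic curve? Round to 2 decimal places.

Logistic growth is fastest at N = K/2 = 127000.
A = (K − N₀)/N₀ = 35.054. Set K/(1 + A·e^(−rt)) = K/2 → A·e^(−rt) = 1.
e^(−0.54t) = 1/35.054 = 0.0285275, so t = ln(35.054)/0.54 = 3.5569/0.54 = 6.5868.

6.59 hours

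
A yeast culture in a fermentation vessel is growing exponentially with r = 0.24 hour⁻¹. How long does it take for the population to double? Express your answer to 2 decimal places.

Doubling time t_d = ln(2)/r = 0.6931/0.24 = 2.8881.

2.89 hours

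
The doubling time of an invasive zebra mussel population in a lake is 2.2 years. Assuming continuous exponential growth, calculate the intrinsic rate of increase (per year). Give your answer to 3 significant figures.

r = ln(2)/t_d = 0.6931/2.2 = 0.31507.

0.315 per year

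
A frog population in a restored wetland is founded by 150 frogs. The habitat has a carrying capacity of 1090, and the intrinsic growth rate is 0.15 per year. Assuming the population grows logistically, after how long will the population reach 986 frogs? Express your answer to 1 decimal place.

A = (K − N₀)/N₀ = (1090 − 150)/150 = 6.2667.
Solve 1090/(1 + 6.2667·e^(−0.15t)) = 986: 1 + 6.2667·e^(−0.15t) = 1.1055, so e^(−0.15t) = 0.0168314.
−0.15·t = ln(0.0168314) = -4.0845, so t = 4.0845/0.15 = 27.23.

27.2 years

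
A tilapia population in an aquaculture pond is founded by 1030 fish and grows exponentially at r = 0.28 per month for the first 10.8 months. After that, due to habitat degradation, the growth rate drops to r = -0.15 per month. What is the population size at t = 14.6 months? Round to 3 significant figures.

12000 fish

Phase 1: N(10.8) = 1030·e^(0.28×10.8) = 1030·e^3.024 = 21190.6.
Phase 2 runs for 14.6 − 10.8 = 3.8 months at r = -0.15.
N(14.6) = 21190.6·e^(-0.15×3.8) = 21190.6·e^-0.57 = 11983.8.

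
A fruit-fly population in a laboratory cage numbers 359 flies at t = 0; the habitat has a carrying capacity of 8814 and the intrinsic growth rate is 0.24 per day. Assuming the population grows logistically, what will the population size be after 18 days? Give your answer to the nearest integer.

6712 flies

A = (K − N₀)/N₀ = (8814 − 359)/359 = 23.552.
N(t) = K/(1 + A·e^(−rt)) = 8814/(1 + 23.552×e^(−0.24×18)).
e^(−4.32) = 0.0133; denominator = 1 + 23.552×0.0133 = 1.3132.
N = 8814/1.3132 = 6711.68.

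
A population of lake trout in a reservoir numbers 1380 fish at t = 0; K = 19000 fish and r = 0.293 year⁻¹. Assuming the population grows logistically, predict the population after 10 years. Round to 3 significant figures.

11300 fish

A = (K − N₀)/N₀ = (19000 − 1380)/1380 = 12.768.
N(t) = K/(1 + A·e^(−rt)) = 19000/(1 + 12.768×e^(−0.293×10)).
e^(−2.93) = 0.053397; denominator = 1 + 12.768×0.053397 = 1.6818.
N = 19000/1.6818 = 11297.6.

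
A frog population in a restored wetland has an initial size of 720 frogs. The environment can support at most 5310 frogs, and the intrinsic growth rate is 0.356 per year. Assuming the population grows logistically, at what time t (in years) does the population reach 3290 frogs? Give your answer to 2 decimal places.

6.57 years

A = (K − N₀)/N₀ = (5310 − 720)/720 = 6.375.
Solve 5310/(1 + 6.375·e^(−0.356t)) = 3290: 1 + 6.375·e^(−0.356t) = 1.614, so e^(−0.356t) = 0.0963109.
−0.356·t = ln(0.0963109) = -2.3402, so t = 2.3402/0.356 = 6.5735.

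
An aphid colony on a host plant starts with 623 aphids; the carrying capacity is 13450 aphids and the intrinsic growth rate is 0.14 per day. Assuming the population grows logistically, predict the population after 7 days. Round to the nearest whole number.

1541 aphids

A = (K − N₀)/N₀ = (13450 − 623)/623 = 20.589.
N(t) = K/(1 + A·e^(−rt)) = 13450/(1 + 20.589×e^(−0.14×7)).
e^(−0.98) = 0.37531; denominator = 1 + 20.589×0.37531 = 8.7273.
N = 13450/8.7273 = 1541.14.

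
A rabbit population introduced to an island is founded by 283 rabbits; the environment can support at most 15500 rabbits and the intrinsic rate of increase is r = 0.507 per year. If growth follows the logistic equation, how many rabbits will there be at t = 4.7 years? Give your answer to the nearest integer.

2600 rabbits

A = (K − N₀)/N₀ = (15500 − 283)/283 = 53.77.
N(t) = K/(1 + A·e^(−rt)) = 15500/(1 + 53.77×e^(−0.507×4.7)).
e^(−2.383) = 0.092283; denominator = 1 + 53.77×0.092283 = 5.9621.
N = 15500/5.9621 = 2599.77.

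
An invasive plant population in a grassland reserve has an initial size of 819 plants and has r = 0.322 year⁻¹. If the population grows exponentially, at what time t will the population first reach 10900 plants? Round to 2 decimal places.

8.04 years

Set N₀·e^(rt) = 10900: e^(0.322·t) = 10900/819 = 13.309.
0.322·t = ln(13.309) = 2.5884, so t = 2.5884/0.322 = 8.0386.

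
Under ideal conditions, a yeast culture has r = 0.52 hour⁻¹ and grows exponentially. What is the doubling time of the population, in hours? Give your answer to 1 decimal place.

1.3 hours

Doubling time t_d = ln(2)/r = 0.6931/0.52 = 1.333.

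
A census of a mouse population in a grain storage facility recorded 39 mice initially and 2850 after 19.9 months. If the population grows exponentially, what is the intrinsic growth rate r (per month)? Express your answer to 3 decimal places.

From N(t) = N₀·e^(rt): e^(r·19.9) = 2850/39 = 73.077.
r·19.9 = ln(73.077) = 4.2915, so r = 4.2915/19.9 = 0.21565.

0.216 per month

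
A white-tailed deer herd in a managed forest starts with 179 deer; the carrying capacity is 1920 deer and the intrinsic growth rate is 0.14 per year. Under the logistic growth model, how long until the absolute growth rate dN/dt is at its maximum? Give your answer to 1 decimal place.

16.2 years

Logistic growth is fastest at N = K/2 = 960.
A = (K − N₀)/N₀ = 9.7263. Set K/(1 + A·e^(−rt)) = K/2 → A·e^(−rt) = 1.
e^(−0.14t) = 1/9.7263 = 0.102814, so t = ln(9.7263)/0.14 = 2.2748/0.14 = 16.249.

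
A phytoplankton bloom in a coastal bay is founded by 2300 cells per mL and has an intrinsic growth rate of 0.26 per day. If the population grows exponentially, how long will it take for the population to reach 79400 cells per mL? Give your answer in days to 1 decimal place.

13.6 days

Set N₀·e^(rt) = 79400: e^(0.26·t) = 79400/2300 = 34.522.
0.26·t = ln(34.522) = 3.5416, so t = 3.5416/0.26 = 13.621.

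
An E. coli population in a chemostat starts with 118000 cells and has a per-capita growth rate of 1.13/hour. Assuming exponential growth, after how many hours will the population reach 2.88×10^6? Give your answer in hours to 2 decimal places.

Set N₀·e^(rt) = 2.88×10^6: e^(1.13·t) = 2.88×10^6/118000 = 24.407.
1.13·t = ln(24.407) = 3.1949, so t = 3.1949/1.13 = 2.8273.

2.83 hours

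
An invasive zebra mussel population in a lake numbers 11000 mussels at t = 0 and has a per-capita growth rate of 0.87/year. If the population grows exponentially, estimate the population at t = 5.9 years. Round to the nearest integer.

N(t) = N₀·e^(rt) = 11000 × e^(0.87×5.9) = 11000 × e^5.133.
e^5.133 ≈ 169.52, so N ≈ 11000 × 169.52 = 1.864774×10^6.

1864774 mussels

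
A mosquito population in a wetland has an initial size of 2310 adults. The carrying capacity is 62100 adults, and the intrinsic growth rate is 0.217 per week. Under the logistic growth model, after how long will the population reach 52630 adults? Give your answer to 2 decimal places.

A = (K − N₀)/N₀ = (62100 − 2310)/2310 = 25.883.
Solve 62100/(1 + 25.883·e^(−0.217t)) = 52630: 1 + 25.883·e^(−0.217t) = 1.1799, so e^(−0.217t) = 0.00695184.
−0.217·t = ln(0.00695184) = -4.9687, so t = 4.9687/0.217 = 22.897.

22.90 weeks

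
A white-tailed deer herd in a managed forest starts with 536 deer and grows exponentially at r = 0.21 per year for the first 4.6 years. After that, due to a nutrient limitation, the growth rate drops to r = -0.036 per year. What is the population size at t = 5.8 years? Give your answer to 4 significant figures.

Phase 1: N(4.6) = 536·e^(0.21×4.6) = 536·e^0.966 = 1408.29.
Phase 2 runs for 5.8 − 4.6 = 1.2 years at r = -0.036.
N(5.8) = 1408.29·e^(-0.036×1.2) = 1408.29·e^-0.0432 = 1348.75.

1349 deer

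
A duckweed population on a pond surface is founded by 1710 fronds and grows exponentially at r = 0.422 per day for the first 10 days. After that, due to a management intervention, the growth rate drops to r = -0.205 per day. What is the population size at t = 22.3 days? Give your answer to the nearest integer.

Phase 1: N(10) = 1710·e^(0.422×10) = 1710·e^4.22 = 116337.
Phase 2 runs for 22.3 − 10 = 12.3 days at r = -0.205.
N(22.3) = 116337·e^(-0.205×12.3) = 116337·e^-2.522 = 9346.42.

9346 fronds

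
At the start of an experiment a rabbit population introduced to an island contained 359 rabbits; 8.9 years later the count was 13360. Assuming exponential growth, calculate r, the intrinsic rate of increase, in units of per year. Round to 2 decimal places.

0.41 per year

From N(t) = N₀·e^(rt): e^(r·8.9) = 13360/359 = 37.214.
r·8.9 = ln(37.214) = 3.6167, so r = 3.6167/8.9 = 0.40637.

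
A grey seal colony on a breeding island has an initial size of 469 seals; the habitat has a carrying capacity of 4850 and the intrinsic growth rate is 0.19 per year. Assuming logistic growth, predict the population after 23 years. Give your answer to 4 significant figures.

4337 seals

A = (K − N₀)/N₀ = (4850 − 469)/469 = 9.3412.
N(t) = K/(1 + A·e^(−rt)) = 4850/(1 + 9.3412×e^(−0.19×23)).
e^(−4.37) = 0.012651; denominator = 1 + 9.3412×0.012651 = 1.1182.
N = 4850/1.1182 = 4337.42.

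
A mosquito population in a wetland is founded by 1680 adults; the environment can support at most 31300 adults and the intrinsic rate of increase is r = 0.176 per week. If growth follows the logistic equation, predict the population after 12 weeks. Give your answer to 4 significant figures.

A = (K − N₀)/N₀ = (31300 − 1680)/1680 = 17.631.
N(t) = K/(1 + A·e^(−rt)) = 31300/(1 + 17.631×e^(−0.176×12)).
e^(−2.112) = 0.121; denominator = 1 + 17.631×0.121 = 3.1333.
N = 31300/3.1333 = 9989.56.

9990 adults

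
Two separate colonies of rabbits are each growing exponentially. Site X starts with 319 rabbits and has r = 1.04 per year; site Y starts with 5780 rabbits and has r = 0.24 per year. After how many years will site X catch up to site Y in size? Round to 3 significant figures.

Set 319·e^(1.04t) = 5780·e^(0.24t).
e^((1.04 − 0.24)t) = 5780/319 → e^(0.8·t) = 18.119.
0.8·t = ln(18.119) = 2.897, so t = 2.897/0.8 = 3.6212.

3.62 years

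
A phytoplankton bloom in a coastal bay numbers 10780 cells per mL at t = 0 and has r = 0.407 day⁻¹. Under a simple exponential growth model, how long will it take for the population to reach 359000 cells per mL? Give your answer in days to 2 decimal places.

8.61 days

Set N₀·e^(rt) = 359000: e^(0.407·t) = 359000/10780 = 33.302.
0.407·t = ln(33.302) = 3.5056, so t = 3.5056/0.407 = 8.6133.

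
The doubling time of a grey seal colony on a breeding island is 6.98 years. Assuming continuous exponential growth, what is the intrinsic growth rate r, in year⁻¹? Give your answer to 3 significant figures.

0.0993 per year

r = ln(2)/t_d = 0.6931/6.98 = 0.099305.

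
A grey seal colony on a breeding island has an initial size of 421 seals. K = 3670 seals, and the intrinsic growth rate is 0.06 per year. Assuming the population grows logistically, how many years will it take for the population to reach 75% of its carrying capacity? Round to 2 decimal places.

A = (K − N₀)/N₀ = (3670 − 421)/421 = 7.7173.
Solve 3670/(1 + 7.7173·e^(−0.06t)) = 2752.5: 1 + 7.7173·e^(−0.06t) = 1.3333, so e^(−0.06t) = 0.0431928.
−0.06·t = ln(0.0431928) = -3.1421, so t = 3.1421/0.06 = 52.368.

52.37 years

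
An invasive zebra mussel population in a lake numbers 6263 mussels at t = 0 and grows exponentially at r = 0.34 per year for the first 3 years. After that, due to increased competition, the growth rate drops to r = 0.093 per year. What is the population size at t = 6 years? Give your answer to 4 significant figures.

Phase 1: N(3) = 6263·e^(0.34×3) = 6263·e^1.02 = 17368.5.
Phase 2 runs for 6 − 3 = 3 years at r = 0.093.
N(6) = 17368.5·e^(0.093×3) = 17368.5·e^0.279 = 22957.8.

22960 mussels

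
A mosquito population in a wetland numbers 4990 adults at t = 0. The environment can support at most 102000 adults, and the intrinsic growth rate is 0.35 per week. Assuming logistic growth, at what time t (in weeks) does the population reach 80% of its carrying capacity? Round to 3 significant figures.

12.4 weeks

A = (K − N₀)/N₀ = (102000 − 4990)/4990 = 19.441.
Solve 102000/(1 + 19.441·e^(−0.35t)) = 81600: 1 + 19.441·e^(−0.35t) = 1.25, so e^(−0.35t) = 0.0128595.
−0.35·t = ln(0.0128595) = -4.3537, so t = 4.3537/0.35 = 12.439.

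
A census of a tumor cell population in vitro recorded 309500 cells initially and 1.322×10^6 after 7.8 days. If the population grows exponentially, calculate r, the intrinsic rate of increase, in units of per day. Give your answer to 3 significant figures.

From N(t) = N₀·e^(rt): e^(r·7.8) = 1.322×10^6/309500 = 4.2714.
r·7.8 = ln(4.2714) = 1.4519, so r = 1.4519/7.8 = 0.18615.

0.186 per day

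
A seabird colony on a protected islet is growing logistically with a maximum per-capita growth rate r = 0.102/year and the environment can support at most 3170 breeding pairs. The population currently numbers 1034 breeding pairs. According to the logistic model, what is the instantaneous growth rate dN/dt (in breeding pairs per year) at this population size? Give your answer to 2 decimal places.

dN/dt = rN(1 − N/K) = 0.102 × 1034 × (1 − 1034/3170).
1 − 1034/3170 = 0.67382; dN/dt = 0.102 × 1034 × 0.67382 = 71.066.

71.07 breeding pairs per year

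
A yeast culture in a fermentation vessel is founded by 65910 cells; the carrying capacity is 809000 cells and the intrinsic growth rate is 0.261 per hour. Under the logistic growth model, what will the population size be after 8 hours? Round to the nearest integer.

A = (K − N₀)/N₀ = (809000 − 65910)/65910 = 11.274.
N(t) = K/(1 + A·e^(−rt)) = 809000/(1 + 11.274×e^(−0.261×8)).
e^(−2.088) = 0.12393; denominator = 1 + 11.274×0.12393 = 2.3973.
N = 809000/2.3973 = 337466.

337466 cells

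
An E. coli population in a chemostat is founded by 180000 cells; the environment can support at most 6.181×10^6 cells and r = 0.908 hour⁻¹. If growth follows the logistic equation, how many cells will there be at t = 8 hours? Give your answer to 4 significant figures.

6040000 cells

A = (K − N₀)/N₀ = (6.181×10^6 − 180000)/180000 = 33.339.
N(t) = K/(1 + A·e^(−rt)) = 6.181×10^6/(1 + 33.339×e^(−0.908×8)).
e^(−7.264) = 0.0007003; denominator = 1 + 33.339×0.0007003 = 1.0233.
N = 6.181×10^6/1.0233 = 6.039983×10^6.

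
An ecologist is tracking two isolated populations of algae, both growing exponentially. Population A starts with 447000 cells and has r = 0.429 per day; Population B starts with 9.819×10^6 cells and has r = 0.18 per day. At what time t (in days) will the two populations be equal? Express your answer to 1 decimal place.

Set 447000·e^(0.429t) = 9.819×10^6·e^(0.18t).
e^((0.429 − 0.18)t) = 9.819×10^6/447000 → e^(0.249·t) = 21.966.
0.249·t = ln(21.966) = 3.0895, so t = 3.0895/0.249 = 12.408.

12.4 days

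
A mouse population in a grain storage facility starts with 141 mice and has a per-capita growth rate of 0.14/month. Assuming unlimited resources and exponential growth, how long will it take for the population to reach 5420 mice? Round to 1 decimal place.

26.1 months

Set N₀·e^(rt) = 5420: e^(0.14·t) = 5420/141 = 38.44.
0.14·t = ln(38.44) = 3.6491, so t = 3.6491/0.14 = 26.065.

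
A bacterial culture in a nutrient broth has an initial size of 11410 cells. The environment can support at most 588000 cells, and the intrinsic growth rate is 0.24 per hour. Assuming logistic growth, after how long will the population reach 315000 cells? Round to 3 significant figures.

A = (K − N₀)/N₀ = (588000 − 11410)/11410 = 50.534.
Solve 588000/(1 + 50.534·e^(−0.24t)) = 315000: 1 + 50.534·e^(−0.24t) = 1.8667, so e^(−0.24t) = 0.0171503.
−0.24·t = ln(0.0171503) = -4.0657, so t = 4.0657/0.24 = 16.941.

16.9 hours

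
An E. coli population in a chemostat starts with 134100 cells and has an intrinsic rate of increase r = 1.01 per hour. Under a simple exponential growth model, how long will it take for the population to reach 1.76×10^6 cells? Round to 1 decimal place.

Set N₀·e^(rt) = 1.76×10^6: e^(1.01·t) = 1.76×10^6/134100 = 13.125.
1.01·t = ln(13.125) = 2.5745, so t = 2.5745/1.01 = 2.549.

2.5 hours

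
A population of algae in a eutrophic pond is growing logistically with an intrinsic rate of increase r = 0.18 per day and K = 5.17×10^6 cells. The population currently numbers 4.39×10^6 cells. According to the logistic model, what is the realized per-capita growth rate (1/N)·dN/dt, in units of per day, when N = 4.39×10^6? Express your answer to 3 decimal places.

0.027 per day

(1/N)·dN/dt = r(1 − N/K) = 0.18 × (1 − 4.39×10^6/5.17×10^6).
= 0.18 × 0.15087 = 0.027157.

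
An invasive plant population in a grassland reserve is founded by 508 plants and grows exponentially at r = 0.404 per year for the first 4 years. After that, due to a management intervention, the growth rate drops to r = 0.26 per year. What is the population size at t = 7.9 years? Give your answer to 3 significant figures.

Phase 1: N(4) = 508·e^(0.404×4) = 508·e^1.616 = 2556.72.
Phase 2 runs for 7.9 − 4 = 3.9 years at r = 0.26.
N(7.9) = 2556.72·e^(0.26×3.9) = 2556.72·e^1.014 = 7047.88.

7050 plants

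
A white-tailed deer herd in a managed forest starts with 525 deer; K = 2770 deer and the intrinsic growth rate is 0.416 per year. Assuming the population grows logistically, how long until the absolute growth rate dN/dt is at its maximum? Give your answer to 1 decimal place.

Logistic growth is fastest at N = K/2 = 1385.
A = (K − N₀)/N₀ = 4.2762. Set K/(1 + A·e^(−rt)) = K/2 → A·e^(−rt) = 1.
e^(−0.416t) = 1/4.2762 = 0.233853, so t = ln(4.2762)/0.416 = 1.4531/0.416 = 3.4929.

3.5 years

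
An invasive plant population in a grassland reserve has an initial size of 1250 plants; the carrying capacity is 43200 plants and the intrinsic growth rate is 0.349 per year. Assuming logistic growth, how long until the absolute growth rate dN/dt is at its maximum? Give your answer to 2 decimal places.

Logistic growth is fastest at N = K/2 = 21600.
A = (K − N₀)/N₀ = 33.56. Set K/(1 + A·e^(−rt)) = K/2 → A·e^(−rt) = 1.
e^(−0.349t) = 1/33.56 = 0.0297974, so t = ln(33.56)/0.349 = 3.5133/0.349 = 10.067.

10.07 years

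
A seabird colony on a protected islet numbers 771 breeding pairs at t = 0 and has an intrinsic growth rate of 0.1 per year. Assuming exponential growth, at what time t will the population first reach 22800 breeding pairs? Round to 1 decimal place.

33.9 years

Set N₀·e^(rt) = 22800: e^(0.1·t) = 22800/771 = 29.572.
0.1·t = ln(29.572) = 3.3868, so t = 3.3868/0.1 = 33.868.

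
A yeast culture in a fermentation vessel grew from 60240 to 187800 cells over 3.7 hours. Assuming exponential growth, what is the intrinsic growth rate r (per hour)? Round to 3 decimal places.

0.307 per hour

From N(t) = N₀·e^(rt): e^(r·3.7) = 187800/60240 = 3.1175.
r·3.7 = ln(3.1175) = 1.137, so r = 1.137/3.7 = 0.30731.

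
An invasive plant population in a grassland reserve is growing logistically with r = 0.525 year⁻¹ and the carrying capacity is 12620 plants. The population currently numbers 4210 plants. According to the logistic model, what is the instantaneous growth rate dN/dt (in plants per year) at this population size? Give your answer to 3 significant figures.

dN/dt = rN(1 − N/K) = 0.525 × 4210 × (1 − 4210/12620).
1 − 4210/12620 = 0.6664; dN/dt = 0.525 × 4210 × 0.6664 = 1472.9.

1470 plants per year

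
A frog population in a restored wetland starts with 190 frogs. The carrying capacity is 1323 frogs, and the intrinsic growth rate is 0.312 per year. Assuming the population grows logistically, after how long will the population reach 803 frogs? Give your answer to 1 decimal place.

A = (K − N₀)/N₀ = (1323 − 190)/190 = 5.9632.
Solve 1323/(1 + 5.9632·e^(−0.312t)) = 803: 1 + 5.9632·e^(−0.312t) = 1.6476, so e^(−0.312t) = 0.108595.
−0.312·t = ln(0.108595) = -2.2201, so t = 2.2201/0.312 = 7.1158.

7.1 years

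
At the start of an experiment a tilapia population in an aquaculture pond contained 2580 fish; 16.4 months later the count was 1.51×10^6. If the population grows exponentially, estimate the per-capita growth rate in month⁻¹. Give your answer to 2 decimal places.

0.39 per month

From N(t) = N₀·e^(rt): e^(r·16.4) = 1.51×10^6/2580 = 585.27.
r·16.4 = ln(585.27) = 6.3721, so r = 6.3721/16.4 = 0.38854.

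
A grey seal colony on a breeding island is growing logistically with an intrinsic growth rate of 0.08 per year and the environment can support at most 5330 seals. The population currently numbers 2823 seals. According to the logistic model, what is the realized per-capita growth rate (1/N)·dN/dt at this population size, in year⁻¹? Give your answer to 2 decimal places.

0.04 per year

(1/N)·dN/dt = r(1 − N/K) = 0.08 × (1 − 2823/5330).
= 0.08 × 0.47036 = 0.037629.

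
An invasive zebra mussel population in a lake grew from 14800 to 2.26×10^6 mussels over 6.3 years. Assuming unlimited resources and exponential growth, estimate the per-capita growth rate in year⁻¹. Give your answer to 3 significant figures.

0.798 per year

From N(t) = N₀·e^(rt): e^(r·6.3) = 2.26×10^6/14800 = 152.7.
r·6.3 = ln(152.7) = 5.0285, so r = 5.0285/6.3 = 0.79817.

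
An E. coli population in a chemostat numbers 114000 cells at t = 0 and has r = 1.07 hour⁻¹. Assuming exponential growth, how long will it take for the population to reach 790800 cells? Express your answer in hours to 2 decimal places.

1.81 hours

Set N₀·e^(rt) = 790800: e^(1.07·t) = 790800/114000 = 6.9368.
1.07·t = ln(6.9368) = 1.9368, so t = 1.9368/1.07 = 1.8101.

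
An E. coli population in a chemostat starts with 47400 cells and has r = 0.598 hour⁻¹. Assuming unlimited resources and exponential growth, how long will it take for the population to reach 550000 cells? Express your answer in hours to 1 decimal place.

4.1 hours

Set N₀·e^(rt) = 550000: e^(0.598·t) = 550000/47400 = 11.603.
0.598·t = ln(11.603) = 2.4513, so t = 2.4513/0.598 = 4.0992.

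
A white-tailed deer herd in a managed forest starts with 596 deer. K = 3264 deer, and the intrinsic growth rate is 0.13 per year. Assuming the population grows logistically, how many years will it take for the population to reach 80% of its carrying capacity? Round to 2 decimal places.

A = (K − N₀)/N₀ = (3264 − 596)/596 = 4.4765.
Solve 3264/(1 + 4.4765·e^(−0.13t)) = 2611.2: 1 + 4.4765·e^(−0.13t) = 1.25, so e^(−0.13t) = 0.0558471.
−0.13·t = ln(0.0558471) = -2.8851, so t = 2.8851/0.13 = 22.193.

22.19 years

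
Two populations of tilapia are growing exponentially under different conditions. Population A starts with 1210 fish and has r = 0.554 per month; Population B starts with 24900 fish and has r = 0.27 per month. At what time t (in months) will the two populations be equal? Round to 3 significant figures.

10.6 months

Set 1210·e^(0.554t) = 24900·e^(0.27t).
e^((0.554 − 0.27)t) = 24900/1210 → e^(0.284·t) = 20.579.
0.284·t = ln(20.579) = 3.0242, so t = 3.0242/0.284 = 10.649.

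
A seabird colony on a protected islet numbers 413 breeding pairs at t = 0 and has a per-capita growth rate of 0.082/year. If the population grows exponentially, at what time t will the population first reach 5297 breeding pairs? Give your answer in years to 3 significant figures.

31.1 years

Set N₀·e^(rt) = 5297: e^(0.082·t) = 5297/413 = 12.826.
0.082·t = ln(12.826) = 2.5514, so t = 2.5514/0.082 = 31.115.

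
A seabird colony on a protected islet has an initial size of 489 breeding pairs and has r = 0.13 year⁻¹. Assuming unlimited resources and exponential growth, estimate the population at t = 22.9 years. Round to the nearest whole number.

9599 breeding pairs

N(t) = N₀·e^(rt) = 489 × e^(0.13×22.9) = 489 × e^2.977.
e^2.977 ≈ 19.629, so N ≈ 489 × 19.629 = 9598.5.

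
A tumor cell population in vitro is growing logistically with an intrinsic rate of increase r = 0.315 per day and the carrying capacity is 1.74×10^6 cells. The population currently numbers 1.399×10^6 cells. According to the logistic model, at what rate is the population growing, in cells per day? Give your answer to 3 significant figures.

dN/dt = rN(1 − N/K) = 0.315 × 1.399×10^6 × (1 − 1.399×10^6/1.74×10^6).
1 − 1.399×10^6/1.74×10^6 = 0.19598; dN/dt = 0.315 × 1.399×10^6 × 0.19598 = 86364.

86400 cells per day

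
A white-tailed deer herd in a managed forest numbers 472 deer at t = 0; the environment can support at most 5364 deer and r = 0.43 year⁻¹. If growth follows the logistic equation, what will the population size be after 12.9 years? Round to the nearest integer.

5156 deer

A = (K − N₀)/N₀ = (5364 − 472)/472 = 10.364.
N(t) = K/(1 + A·e^(−rt)) = 5364/(1 + 10.364×e^(−0.43×12.9)).
e^(−5.547) = 0.0038991; denominator = 1 + 10.364×0.0038991 = 1.0404.
N = 5364/1.0404 = 5155.65.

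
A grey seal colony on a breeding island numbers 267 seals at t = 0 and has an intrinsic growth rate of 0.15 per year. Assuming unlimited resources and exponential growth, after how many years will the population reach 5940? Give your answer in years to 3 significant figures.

20.7 years

Set N₀·e^(rt) = 5940: e^(0.15·t) = 5940/267 = 22.247.
0.15·t = ln(22.247) = 3.1022, so t = 3.1022/0.15 = 20.681.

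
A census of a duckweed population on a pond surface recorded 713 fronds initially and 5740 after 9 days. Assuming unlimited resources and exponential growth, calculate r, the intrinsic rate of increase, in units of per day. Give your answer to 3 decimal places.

0.232 per day

From N(t) = N₀·e^(rt): e^(r·9) = 5740/713 = 8.0505.
r·9 = ln(8.0505) = 2.0857, so r = 2.0857/9 = 0.23175.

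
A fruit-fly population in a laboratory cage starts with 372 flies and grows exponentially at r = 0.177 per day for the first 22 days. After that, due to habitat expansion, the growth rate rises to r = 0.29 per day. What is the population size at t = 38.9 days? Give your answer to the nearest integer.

2455630 flies

Phase 1: N(22) = 372·e^(0.177×22) = 372·e^3.894 = 18267.8.
Phase 2 runs for 38.9 − 22 = 16.9 days at r = 0.29.
N(38.9) = 18267.8·e^(0.29×16.9) = 18267.8·e^4.901 = 2.45563×10^6.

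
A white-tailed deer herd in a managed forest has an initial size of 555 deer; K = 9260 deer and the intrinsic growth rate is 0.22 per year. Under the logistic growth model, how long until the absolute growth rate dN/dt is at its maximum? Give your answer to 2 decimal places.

12.51 years

Logistic growth is fastest at N = K/2 = 4630.
A = (K − N₀)/N₀ = 15.685. Set K/(1 + A·e^(−rt)) = K/2 → A·e^(−rt) = 1.
e^(−0.22t) = 1/15.685 = 0.0637565, so t = ln(15.685)/0.22 = 2.7527/0.22 = 12.512.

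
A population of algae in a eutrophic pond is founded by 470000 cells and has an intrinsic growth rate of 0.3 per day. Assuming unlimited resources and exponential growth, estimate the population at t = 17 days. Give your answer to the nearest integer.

N(t) = N₀·e^(rt) = 470000 × e^(0.3×17) = 470000 × e^5.1.
e^5.1 ≈ 164.02, so N ≈ 470000 × 164.02 = 7.70903×10^7.

77090296 cells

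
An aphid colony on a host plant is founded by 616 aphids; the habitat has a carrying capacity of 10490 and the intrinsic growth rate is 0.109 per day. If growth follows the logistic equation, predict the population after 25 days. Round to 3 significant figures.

5120 aphids

A = (K − N₀)/N₀ = (10490 − 616)/616 = 16.029.
N(t) = K/(1 + A·e^(−rt)) = 10490/(1 + 16.029×e^(−0.109×25)).
e^(−2.725) = 0.065546; denominator = 1 + 16.029×0.065546 = 2.0507.
N = 10490/2.0507 = 5115.44.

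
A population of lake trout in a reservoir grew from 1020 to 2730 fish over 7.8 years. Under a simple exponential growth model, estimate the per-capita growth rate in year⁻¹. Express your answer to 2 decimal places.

From N(t) = N₀·e^(rt): e^(r·7.8) = 2730/1020 = 2.6765.
r·7.8 = ln(2.6765) = 0.9845, so r = 0.9845/7.8 = 0.12622.

0.13 per year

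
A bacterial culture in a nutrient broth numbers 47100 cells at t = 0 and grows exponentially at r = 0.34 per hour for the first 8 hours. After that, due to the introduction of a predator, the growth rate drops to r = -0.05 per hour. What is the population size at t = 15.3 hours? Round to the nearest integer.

Phase 1: N(8) = 47100·e^(0.34×8) = 47100·e^2.72 = 714993.
Phase 2 runs for 15.3 − 8 = 7.3 hours at r = -0.05.
N(15.3) = 714993·e^(-0.05×7.3) = 714993·e^-0.365 = 496346.

496346 cells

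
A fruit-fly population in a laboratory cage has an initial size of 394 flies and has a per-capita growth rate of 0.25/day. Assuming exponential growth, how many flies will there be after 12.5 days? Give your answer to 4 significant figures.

8967 flies

N(t) = N₀·e^(rt) = 394 × e^(0.25×12.5) = 394 × e^3.125.
e^3.125 ≈ 22.76, so N ≈ 394 × 22.76 = 8967.4.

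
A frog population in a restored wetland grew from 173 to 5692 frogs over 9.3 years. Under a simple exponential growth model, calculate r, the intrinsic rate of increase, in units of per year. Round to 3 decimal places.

0.376 per year

From N(t) = N₀·e^(rt): e^(r·9.3) = 5692/173 = 32.902.
r·9.3 = ln(32.902) = 3.4935, so r = 3.4935/9.3 = 0.37565.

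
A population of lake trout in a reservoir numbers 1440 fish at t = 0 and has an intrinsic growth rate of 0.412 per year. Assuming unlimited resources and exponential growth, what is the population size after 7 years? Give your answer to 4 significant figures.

N(t) = N₀·e^(rt) = 1440 × e^(0.412×7) = 1440 × e^2.884.
e^2.884 ≈ 17.886, so N ≈ 1440 × 17.886 = 25755.4.

25760 fish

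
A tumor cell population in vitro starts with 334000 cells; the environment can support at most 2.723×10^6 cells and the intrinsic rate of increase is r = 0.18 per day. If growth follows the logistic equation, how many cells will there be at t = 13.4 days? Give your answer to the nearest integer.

1659215 cells

A = (K − N₀)/N₀ = (2.723×10^6 − 334000)/334000 = 7.1527.
N(t) = K/(1 + A·e^(−rt)) = 2.723×10^6/(1 + 7.1527×e^(−0.18×13.4)).
e^(−2.412) = 0.089636; denominator = 1 + 7.1527×0.089636 = 1.6411.
N = 2.723×10^6/1.6411 = 1.659215×10^6.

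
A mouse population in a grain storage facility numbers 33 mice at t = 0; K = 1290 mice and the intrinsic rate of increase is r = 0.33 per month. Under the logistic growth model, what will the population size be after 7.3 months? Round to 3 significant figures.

292 mice

A = (K − N₀)/N₀ = (1290 − 33)/33 = 38.091.
N(t) = K/(1 + A·e^(−rt)) = 1290/(1 + 38.091×e^(−0.33×7.3)).
e^(−2.409) = 0.089905; denominator = 1 + 38.091×0.089905 = 4.4246.
N = 1290/4.4246 = 291.554.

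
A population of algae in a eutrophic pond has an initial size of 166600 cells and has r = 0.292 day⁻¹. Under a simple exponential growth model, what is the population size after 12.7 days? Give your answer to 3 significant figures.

6800000 cells

N(t) = N₀·e^(rt) = 166600 × e^(0.292×12.7) = 166600 × e^3.708.
e^3.708 ≈ 40.788, so N ≈ 166600 × 40.788 = 6.795363×10^6.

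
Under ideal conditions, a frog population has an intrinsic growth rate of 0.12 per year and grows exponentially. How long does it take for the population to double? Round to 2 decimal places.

Doubling time t_d = ln(2)/r = 0.6931/0.12 = 5.7762.

5.78 years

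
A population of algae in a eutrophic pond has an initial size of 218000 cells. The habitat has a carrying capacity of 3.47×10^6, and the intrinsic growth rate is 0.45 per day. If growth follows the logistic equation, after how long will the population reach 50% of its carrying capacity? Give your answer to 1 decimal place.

6.0 days

A = (K − N₀)/N₀ = (3.47×10^6 − 218000)/218000 = 14.917.
Solve 3.47×10^6/(1 + 14.917·e^(−0.45t)) = 1.735×10^6: 1 + 14.917·e^(−0.45t) = 2, so e^(−0.45t) = 0.0670357.
−0.45·t = ln(0.0670357) = -2.7025, so t = 2.7025/0.45 = 6.0056.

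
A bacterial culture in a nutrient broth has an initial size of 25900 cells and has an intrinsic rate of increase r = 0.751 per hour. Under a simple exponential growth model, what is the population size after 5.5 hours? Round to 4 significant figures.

N(t) = N₀·e^(rt) = 25900 × e^(0.751×5.5) = 25900 × e^4.13.
e^4.13 ≈ 62.209, so N ≈ 25900 × 62.209 = 1.611214×10^6.

1611000 cells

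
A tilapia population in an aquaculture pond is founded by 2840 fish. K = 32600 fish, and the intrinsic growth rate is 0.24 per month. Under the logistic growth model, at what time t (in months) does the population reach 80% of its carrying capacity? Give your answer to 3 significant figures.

15.6 months

A = (K − N₀)/N₀ = (32600 − 2840)/2840 = 10.479.
Solve 32600/(1 + 10.479·e^(−0.24t)) = 26080: 1 + 10.479·e^(−0.24t) = 1.25, so e^(−0.24t) = 0.0238575.
−0.24·t = ln(0.0238575) = -3.7357, so t = 3.7357/0.24 = 15.565.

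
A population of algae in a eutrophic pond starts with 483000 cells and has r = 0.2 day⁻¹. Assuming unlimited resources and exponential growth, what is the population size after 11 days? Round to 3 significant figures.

N(t) = N₀·e^(rt) = 483000 × e^(0.2×11) = 483000 × e^2.2.
e^2.2 ≈ 9.025, so N ≈ 483000 × 9.025 = 4.359082×10^6.

4360000 cells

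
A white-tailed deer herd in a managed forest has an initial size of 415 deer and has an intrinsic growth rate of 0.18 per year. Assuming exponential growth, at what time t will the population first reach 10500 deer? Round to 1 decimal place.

17.9 years

Set N₀·e^(rt) = 10500: e^(0.18·t) = 10500/415 = 25.301.
0.18·t = ln(25.301) = 3.2309, so t = 3.2309/0.18 = 17.949.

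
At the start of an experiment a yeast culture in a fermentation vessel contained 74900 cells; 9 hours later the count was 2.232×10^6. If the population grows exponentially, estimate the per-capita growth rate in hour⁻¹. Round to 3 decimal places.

From N(t) = N₀·e^(rt): e^(r·9) = 2.232×10^6/74900 = 29.8.
r·9 = ln(29.8) = 3.3945, so r = 3.3945/9 = 0.37717.

0.377 per hour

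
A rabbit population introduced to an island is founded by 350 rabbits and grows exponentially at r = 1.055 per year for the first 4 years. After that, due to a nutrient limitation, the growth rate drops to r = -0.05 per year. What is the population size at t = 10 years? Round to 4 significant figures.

Phase 1: N(4) = 350·e^(1.055×4) = 350·e^4.22 = 23811.7.
Phase 2 runs for 10 − 4 = 6 years at r = -0.05.
N(10) = 23811.7·e^(-0.05×6) = 23811.7·e^-0.3 = 17640.2.

17640 rabbits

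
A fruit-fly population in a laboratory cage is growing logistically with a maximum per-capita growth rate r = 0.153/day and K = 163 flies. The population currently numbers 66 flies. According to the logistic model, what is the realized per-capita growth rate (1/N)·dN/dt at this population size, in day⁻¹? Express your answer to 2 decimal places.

(1/N)·dN/dt = r(1 − N/K) = 0.153 × (1 − 66/163).
= 0.153 × 0.59509 = 0.091049.

0.09 per day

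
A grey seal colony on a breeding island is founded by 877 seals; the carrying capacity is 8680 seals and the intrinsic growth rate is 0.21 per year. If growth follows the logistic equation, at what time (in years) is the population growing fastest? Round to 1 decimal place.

10.4 years

Logistic growth is fastest at N = K/2 = 4340.
A = (K − N₀)/N₀ = 8.8974. Set K/(1 + A·e^(−rt)) = K/2 → A·e^(−rt) = 1.
e^(−0.21t) = 1/8.8974 = 0.112393, so t = ln(8.8974)/0.21 = 2.1858/0.21 = 10.408.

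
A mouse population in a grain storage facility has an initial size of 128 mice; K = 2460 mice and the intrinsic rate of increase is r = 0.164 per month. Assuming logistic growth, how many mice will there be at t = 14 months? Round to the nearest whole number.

A = (K − N₀)/N₀ = (2460 − 128)/128 = 18.219.
N(t) = K/(1 + A·e^(−rt)) = 2460/(1 + 18.219×e^(−0.164×14)).
e^(−2.296) = 0.10066; denominator = 1 + 18.219×0.10066 = 2.8339.
N = 2460/2.8339 = 868.058.

868 mice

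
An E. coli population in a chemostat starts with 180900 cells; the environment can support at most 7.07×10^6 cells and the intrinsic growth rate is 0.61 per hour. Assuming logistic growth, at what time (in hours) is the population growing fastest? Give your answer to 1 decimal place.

Logistic growth is fastest at N = K/2 = 3.535×10^6.
A = (K − N₀)/N₀ = 38.082. Set K/(1 + A·e^(−rt)) = K/2 → A·e^(−rt) = 1.
e^(−0.61t) = 1/38.082 = 0.0262589, so t = ln(38.082)/0.61 = 3.6398/0.61 = 5.9668.

6.0 hours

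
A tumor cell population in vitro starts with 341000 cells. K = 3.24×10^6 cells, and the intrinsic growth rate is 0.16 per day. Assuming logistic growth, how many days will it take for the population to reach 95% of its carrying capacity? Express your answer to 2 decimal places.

A = (K − N₀)/N₀ = (3.24×10^6 − 341000)/341000 = 8.5015.
Solve 3.24×10^6/(1 + 8.5015·e^(−0.16t)) = 3.078×10^6: 1 + 8.5015·e^(−0.16t) = 1.0526, so e^(−0.16t) = 0.00619088.
−0.16·t = ln(0.00619088) = -5.0847, so t = 5.0847/0.16 = 31.779.

31.78 days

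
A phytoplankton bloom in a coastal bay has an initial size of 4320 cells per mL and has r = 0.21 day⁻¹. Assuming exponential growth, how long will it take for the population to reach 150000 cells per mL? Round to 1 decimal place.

Set N₀·e^(rt) = 150000: e^(0.21·t) = 150000/4320 = 34.722.
0.21·t = ln(34.722) = 3.5474, so t = 3.5474/0.21 = 16.892.

16.9 days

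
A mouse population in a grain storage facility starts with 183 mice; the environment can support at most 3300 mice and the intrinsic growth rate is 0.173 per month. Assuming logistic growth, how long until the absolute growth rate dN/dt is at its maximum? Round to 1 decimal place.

16.4 months

Logistic growth is fastest at N = K/2 = 1650.
A = (K − N₀)/N₀ = 17.033. Set K/(1 + A·e^(−rt)) = K/2 → A·e^(−rt) = 1.
e^(−0.173t) = 1/17.033 = 0.0587103, so t = ln(17.033)/0.173 = 2.8351/0.173 = 16.388.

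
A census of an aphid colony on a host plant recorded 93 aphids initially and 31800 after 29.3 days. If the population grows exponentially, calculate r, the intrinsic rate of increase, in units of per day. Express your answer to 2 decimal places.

0.20 per day

From N(t) = N₀·e^(rt): e^(r·29.3) = 31800/93 = 341.94.
r·29.3 = ln(341.94) = 5.8346, so r = 5.8346/29.3 = 0.19913.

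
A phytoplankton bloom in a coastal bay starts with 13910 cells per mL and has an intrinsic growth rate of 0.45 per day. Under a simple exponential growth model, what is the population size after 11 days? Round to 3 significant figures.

1960000 cells per mL

N(t) = N₀·e^(rt) = 13910 × e^(0.45×11) = 13910 × e^4.95.
e^4.95 ≈ 141.17, so N ≈ 13910 × 141.17 = 1.963744×10^6.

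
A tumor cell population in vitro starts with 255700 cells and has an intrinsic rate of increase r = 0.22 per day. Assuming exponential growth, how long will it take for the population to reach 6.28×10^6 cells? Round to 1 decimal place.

Set N₀·e^(rt) = 6.28×10^6: e^(0.22·t) = 6.28×10^6/255700 = 24.56.
0.22·t = ln(24.56) = 3.2011, so t = 3.2011/0.22 = 14.551.

14.6 days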